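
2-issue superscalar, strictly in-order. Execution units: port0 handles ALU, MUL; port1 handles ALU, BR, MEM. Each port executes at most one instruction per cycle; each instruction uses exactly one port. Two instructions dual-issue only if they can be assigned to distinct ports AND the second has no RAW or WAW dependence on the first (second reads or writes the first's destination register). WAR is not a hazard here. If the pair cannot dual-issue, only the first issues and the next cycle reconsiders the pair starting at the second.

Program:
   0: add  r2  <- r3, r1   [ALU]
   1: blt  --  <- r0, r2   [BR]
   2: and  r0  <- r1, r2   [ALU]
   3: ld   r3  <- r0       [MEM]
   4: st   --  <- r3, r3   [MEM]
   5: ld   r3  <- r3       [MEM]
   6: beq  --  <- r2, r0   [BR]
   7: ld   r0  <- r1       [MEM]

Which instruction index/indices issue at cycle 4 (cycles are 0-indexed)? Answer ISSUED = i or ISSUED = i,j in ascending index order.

  cy0 -> i0 (add.ALU) RAW r2
  cy1 -> i1,i2 (blt.BR and.ALU) 2-wide
  cy2 -> i3 (ld.MEM) no-port MEM/MEM
  cy3 -> i4 (st.MEM) no-port MEM/MEM
  cy4 -> i5 (ld.MEM) no-port MEM/BR
  cy5 -> i6 (beq.BR) no-port BR/MEM
  cy6 -> i7 (ld.MEM) tail

ISSUED = 5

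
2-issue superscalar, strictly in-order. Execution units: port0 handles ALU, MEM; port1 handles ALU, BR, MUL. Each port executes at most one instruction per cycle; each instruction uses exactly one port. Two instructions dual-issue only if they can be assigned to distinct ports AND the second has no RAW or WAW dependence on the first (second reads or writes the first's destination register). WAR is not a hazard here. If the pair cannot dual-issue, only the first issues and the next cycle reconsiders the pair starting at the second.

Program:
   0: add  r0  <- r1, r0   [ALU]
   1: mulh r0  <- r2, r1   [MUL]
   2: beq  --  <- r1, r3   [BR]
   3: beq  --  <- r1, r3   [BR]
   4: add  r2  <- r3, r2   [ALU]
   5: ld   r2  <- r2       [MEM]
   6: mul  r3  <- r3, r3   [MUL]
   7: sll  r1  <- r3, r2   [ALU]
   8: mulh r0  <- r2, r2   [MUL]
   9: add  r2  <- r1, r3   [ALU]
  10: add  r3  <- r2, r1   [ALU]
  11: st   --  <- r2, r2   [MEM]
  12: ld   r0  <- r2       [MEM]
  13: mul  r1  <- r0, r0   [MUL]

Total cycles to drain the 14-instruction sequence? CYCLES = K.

  cy0 -> i0 (add) WAW r0
  cy1 -> i1 (mulh) no-port MUL/BR
  cy2 -> i2 (beq) no-port BR/BR
  cy3 -> i3/i4 (beq;add) 2-wide
  cy4 -> i5/i6 (ld;mul) 2-wide
  cy5 -> i7/i8 (sll;mulh) 2-wide
  cy6 -> i9 (add) RAW r2
  cy7 -> i10/i11 (add;st) 2-wide
  cy8 -> i12 (ld) RAW r0
  cy9 -> i13 (mul) tail

CYCLES = 10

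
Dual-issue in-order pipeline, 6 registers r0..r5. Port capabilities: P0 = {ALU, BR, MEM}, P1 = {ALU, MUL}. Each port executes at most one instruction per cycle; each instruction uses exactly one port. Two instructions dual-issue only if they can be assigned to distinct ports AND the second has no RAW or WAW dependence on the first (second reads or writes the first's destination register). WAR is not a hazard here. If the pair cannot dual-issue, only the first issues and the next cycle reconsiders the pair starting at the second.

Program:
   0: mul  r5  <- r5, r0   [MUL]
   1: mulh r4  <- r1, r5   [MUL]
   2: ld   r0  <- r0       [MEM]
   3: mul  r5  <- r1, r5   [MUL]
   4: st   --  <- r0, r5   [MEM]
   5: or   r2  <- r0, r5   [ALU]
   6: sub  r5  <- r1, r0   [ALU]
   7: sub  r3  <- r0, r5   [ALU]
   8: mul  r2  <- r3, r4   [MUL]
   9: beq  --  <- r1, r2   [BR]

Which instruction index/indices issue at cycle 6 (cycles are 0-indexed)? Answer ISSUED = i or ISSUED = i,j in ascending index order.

  cy0 -> i0 (mul.MUL) no-port MUL/MUL
  cy1 -> i1+i2 (mulh.MUL+ld.MEM) 2-wide
  cy2 -> i3 (mul.MUL) RAW r5
  cy3 -> i4+i5 (st.MEM+or.ALU) 2-wide
  cy4 -> i6 (sub.ALU) RAW r5
  cy5 -> i7 (sub.ALU) RAW r3
  cy6 -> i8 (mul.MUL) RAW r2
  cy7 -> i9 (beq.BR) tail

ISSUED = 8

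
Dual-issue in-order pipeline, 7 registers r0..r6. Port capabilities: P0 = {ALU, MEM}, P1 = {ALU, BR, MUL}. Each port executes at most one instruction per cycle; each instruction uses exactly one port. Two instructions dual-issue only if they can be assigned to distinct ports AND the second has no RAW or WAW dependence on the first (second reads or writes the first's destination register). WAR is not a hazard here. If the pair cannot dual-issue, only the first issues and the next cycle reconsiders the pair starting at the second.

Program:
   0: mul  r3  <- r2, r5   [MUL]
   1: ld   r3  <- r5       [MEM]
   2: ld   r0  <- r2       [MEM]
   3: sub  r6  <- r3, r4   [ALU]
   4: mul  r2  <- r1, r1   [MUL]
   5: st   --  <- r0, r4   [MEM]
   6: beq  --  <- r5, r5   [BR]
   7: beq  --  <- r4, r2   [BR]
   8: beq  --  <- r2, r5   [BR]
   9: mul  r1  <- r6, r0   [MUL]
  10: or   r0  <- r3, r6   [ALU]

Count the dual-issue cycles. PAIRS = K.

0. mul.MUL @i0  | WAW r3
1. ld.MEM @i1  | no-port MEM/MEM
2. ld.MEM+sub.ALU @i2,i3  | dual
3. mul.MUL+st.MEM @i4,i5  | dual
4. beq.BR @i6  | no-port BR/BR
5. beq.BR @i7  | no-port BR/BR
6. beq.BR @i8  | no-port BR/MUL
7. mul.MUL+or.ALU @i9,i10  | dual

PAIRS = 3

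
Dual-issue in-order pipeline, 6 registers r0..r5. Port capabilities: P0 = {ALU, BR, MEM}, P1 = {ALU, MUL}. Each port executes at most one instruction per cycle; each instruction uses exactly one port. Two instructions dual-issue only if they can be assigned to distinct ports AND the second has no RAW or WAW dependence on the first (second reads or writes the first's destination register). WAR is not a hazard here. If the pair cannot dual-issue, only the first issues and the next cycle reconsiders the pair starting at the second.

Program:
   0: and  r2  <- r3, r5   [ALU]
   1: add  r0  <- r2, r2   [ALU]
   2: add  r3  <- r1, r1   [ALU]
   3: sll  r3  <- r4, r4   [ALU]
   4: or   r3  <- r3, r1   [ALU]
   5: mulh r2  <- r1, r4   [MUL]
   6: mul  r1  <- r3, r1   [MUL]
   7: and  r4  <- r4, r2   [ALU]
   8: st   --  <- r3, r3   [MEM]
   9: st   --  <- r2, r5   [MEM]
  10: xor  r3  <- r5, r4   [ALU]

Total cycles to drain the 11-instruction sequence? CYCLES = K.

CYCLES = 7

[0] i0  and.ALU  -- RAW r2
[1] i1,i2  add.ALU+add.ALU  -- dual
[2] i3  sll.ALU  -- RAW+WAW r3
[3] i4,i5  or.ALU+mulh.MUL  -- dual
[4] i6,i7  mul.MUL+and.ALU  -- dual
[5] i8  st.MEM  -- no-port MEM/MEM
[6] i9,i10  st.MEM+xor.ALU  -- dual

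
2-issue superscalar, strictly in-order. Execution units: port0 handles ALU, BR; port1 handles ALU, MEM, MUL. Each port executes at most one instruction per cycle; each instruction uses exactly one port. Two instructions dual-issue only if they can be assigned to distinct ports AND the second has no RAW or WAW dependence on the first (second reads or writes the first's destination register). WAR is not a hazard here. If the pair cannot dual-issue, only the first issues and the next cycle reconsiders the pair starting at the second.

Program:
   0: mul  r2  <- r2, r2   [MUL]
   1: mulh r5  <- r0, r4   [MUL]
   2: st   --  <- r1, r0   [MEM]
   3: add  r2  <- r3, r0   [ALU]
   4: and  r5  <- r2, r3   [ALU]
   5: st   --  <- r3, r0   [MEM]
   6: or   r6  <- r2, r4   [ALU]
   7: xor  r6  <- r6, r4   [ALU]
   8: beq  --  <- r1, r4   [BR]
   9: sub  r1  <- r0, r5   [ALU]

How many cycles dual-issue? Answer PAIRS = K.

PAIRS = 3

[0] i0  mul  -- no-port MUL/MUL
[1] i1  mulh  -- no-port MUL/MEM
[2] i2&i3  st;add  -- dual
[3] i4&i5  and;st  -- dual
[4] i6  or  -- RAW+WAW r6
[5] i7&i8  xor;beq  -- dual
[6] i9  sub  -- tail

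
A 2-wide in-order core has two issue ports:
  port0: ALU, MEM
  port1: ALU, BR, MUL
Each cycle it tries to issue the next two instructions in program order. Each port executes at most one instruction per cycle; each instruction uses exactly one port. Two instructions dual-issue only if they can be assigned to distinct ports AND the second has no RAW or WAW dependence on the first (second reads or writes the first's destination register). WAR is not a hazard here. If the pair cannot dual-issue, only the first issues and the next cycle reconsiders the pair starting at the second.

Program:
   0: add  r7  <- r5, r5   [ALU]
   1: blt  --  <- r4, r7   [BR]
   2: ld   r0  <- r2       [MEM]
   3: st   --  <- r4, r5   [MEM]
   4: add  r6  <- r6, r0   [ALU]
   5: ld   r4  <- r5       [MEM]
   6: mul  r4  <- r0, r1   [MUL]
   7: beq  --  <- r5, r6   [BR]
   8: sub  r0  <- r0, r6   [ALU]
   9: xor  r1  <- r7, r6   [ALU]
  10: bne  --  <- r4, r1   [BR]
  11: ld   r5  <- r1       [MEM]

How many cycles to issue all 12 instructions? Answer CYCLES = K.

CYCLES = 8

  cy0 -> i0 (add) RAW r7
  cy1 -> i1/i2 (blt/ld) 2-wide
  cy2 -> i3/i4 (st/add) 2-wide
  cy3 -> i5 (ld) WAW r4
  cy4 -> i6 (mul) no-port MUL/BR
  cy5 -> i7/i8 (beq/sub) 2-wide
  cy6 -> i9 (xor) RAW r1
  cy7 -> i10/i11 (bne/ld) 2-wide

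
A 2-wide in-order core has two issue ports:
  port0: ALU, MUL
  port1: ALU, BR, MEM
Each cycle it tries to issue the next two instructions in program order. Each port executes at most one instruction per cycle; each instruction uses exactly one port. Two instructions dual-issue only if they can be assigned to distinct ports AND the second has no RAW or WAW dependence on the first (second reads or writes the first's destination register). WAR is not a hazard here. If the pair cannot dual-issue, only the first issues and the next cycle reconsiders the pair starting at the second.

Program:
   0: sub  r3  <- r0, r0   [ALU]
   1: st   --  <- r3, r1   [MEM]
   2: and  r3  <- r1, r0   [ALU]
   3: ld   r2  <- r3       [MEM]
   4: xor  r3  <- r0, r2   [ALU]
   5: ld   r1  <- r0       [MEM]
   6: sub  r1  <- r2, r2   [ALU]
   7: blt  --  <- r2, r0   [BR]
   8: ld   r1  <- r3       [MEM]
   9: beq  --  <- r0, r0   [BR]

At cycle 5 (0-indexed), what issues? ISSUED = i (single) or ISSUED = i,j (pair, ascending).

0. sub.ALU @i0  | RAW r3
1. st.MEM and.ALU @i1,i2  | dual
2. ld.MEM @i3  | RAW r2
3. xor.ALU ld.MEM @i4,i5  | dual
4. sub.ALU blt.BR @i6,i7  | dual
5. ld.MEM @i8  | no-port MEM/BR
6. beq.BR @i9  | tail

ISSUED = 8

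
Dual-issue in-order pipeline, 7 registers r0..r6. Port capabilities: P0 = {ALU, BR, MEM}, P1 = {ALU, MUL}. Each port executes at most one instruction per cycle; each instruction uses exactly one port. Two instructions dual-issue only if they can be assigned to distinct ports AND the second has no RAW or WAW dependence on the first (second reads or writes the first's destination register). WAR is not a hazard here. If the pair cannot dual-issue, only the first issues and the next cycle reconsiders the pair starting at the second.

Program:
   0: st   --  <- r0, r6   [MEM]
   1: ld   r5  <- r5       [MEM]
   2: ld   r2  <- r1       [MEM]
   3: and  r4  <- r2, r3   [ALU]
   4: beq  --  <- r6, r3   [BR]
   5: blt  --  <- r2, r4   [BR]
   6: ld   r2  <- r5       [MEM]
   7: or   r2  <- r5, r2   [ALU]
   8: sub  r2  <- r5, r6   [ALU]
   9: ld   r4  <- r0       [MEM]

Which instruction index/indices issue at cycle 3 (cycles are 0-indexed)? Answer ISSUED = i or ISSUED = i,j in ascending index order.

t=0 i0:st.MEM ; no-port MEM/MEM
t=1 i1:ld.MEM ; no-port MEM/MEM
t=2 i2:ld.MEM ; RAW r2
t=3 i3&i4:and.ALU+beq.BR ; 2-wide
t=4 i5:blt.BR ; no-port BR/MEM
t=5 i6:ld.MEM ; RAW+WAW r2
t=6 i7:or.ALU ; WAW r2
t=7 i8&i9:sub.ALU+ld.MEM ; 2-wide

ISSUED = 3,4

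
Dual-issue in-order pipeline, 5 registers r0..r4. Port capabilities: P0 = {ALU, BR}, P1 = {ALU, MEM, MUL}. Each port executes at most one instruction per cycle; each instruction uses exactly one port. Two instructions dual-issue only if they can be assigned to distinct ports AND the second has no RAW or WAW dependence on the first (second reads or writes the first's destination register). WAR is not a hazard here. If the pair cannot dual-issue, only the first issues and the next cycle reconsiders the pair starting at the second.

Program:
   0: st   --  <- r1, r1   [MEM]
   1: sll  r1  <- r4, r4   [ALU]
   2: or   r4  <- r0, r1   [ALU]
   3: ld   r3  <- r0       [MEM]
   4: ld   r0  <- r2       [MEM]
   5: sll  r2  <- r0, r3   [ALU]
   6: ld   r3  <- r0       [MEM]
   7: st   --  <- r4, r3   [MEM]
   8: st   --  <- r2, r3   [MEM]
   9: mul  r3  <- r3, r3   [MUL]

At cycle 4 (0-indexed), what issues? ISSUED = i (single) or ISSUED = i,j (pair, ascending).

[0] i0+i1  st/sll  -- 2-wide
[1] i2+i3  or/ld  -- 2-wide
[2] i4  ld  -- RAW r0
[3] i5+i6  sll/ld  -- 2-wide
[4] i7  st  -- no-port MEM/MEM
[5] i8  st  -- no-port MEM/MUL
[6] i9  mul  -- tail

ISSUED = 7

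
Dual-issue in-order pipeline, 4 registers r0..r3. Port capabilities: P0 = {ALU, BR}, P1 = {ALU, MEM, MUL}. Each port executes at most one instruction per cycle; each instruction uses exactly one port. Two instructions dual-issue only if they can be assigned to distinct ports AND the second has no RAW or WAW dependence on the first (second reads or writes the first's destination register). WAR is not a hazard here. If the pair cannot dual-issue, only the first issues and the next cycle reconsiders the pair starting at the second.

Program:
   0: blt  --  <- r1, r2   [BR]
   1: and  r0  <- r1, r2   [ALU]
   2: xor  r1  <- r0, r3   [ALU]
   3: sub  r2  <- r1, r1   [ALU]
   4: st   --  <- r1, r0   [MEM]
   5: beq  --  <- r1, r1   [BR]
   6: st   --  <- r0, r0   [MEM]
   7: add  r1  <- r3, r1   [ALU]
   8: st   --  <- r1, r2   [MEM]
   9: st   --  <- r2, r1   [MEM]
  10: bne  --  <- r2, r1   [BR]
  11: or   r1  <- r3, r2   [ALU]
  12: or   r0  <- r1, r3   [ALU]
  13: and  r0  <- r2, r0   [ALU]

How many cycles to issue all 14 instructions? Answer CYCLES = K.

CYCLES = 10

c0: i0+i1 blt.BR/and.ALU  dual
c1: i2 xor.ALU  RAW r1
c2: i3+i4 sub.ALU/st.MEM  dual
c3: i5+i6 beq.BR/st.MEM  dual
c4: i7 add.ALU  RAW r1
c5: i8 st.MEM  no-port MEM/MEM
c6: i9+i10 st.MEM/bne.BR  dual
c7: i11 or.ALU  RAW r1
c8: i12 or.ALU  RAW+WAW r0
c9: i13 and.ALU  tail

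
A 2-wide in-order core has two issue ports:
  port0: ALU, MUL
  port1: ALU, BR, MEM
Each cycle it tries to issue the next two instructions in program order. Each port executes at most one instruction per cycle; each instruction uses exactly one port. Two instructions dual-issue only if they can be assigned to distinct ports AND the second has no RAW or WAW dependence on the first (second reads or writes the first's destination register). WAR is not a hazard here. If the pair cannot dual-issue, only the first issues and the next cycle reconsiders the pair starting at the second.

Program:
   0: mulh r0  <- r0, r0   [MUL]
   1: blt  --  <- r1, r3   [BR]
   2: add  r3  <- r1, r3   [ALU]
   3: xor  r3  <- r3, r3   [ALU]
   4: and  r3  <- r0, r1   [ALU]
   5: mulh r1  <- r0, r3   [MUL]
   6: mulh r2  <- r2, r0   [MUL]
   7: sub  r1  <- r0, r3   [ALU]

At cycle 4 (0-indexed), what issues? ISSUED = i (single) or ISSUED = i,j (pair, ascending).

c0: i0&i1 mulh.MUL blt.BR  dual
c1: i2 add.ALU  RAW+WAW r3
c2: i3 xor.ALU  WAW r3
c3: i4 and.ALU  RAW r3
c4: i5 mulh.MUL  no-port MUL/MUL
c5: i6&i7 mulh.MUL sub.ALU  dual

ISSUED = 5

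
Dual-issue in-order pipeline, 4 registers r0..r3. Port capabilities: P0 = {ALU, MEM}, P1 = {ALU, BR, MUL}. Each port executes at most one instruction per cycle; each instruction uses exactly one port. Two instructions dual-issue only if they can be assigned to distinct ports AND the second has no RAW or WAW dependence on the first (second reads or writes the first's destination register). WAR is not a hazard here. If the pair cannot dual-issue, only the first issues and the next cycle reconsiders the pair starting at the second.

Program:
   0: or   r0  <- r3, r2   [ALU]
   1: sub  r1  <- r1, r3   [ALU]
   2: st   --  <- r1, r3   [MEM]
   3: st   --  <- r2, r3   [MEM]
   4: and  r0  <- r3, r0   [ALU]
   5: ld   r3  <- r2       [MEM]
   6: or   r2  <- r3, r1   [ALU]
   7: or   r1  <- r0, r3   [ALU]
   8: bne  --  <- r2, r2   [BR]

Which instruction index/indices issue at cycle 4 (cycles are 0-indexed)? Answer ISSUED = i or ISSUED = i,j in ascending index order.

[0] i0/i1  or.ALU+sub.ALU  -- pair
[1] i2  st.MEM  -- no-port MEM/MEM
[2] i3/i4  st.MEM+and.ALU  -- pair
[3] i5  ld.MEM  -- RAW r3
[4] i6/i7  or.ALU+or.ALU  -- pair
[5] i8  bne.BR  -- tail

ISSUED = 6,7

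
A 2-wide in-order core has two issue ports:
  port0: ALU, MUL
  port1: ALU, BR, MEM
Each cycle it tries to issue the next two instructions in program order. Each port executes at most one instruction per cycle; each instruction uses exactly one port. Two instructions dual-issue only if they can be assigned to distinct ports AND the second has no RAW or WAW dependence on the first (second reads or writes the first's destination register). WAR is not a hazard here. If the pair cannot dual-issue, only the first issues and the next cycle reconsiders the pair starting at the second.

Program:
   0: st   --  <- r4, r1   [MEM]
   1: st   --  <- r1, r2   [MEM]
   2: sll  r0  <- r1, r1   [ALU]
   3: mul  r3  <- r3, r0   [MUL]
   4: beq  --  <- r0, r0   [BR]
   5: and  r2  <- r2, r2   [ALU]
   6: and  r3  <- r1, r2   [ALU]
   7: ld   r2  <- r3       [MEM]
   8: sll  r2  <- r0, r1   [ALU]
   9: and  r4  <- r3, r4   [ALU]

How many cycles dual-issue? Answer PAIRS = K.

[0] i0  st  -- no-port MEM/MEM
[1] i1+i2  st/sll  -- 2-wide
[2] i3+i4  mul/beq  -- 2-wide
[3] i5  and  -- RAW r2
[4] i6  and  -- RAW r3
[5] i7  ld  -- WAW r2
[6] i8+i9  sll/and  -- 2-wide

PAIRS = 3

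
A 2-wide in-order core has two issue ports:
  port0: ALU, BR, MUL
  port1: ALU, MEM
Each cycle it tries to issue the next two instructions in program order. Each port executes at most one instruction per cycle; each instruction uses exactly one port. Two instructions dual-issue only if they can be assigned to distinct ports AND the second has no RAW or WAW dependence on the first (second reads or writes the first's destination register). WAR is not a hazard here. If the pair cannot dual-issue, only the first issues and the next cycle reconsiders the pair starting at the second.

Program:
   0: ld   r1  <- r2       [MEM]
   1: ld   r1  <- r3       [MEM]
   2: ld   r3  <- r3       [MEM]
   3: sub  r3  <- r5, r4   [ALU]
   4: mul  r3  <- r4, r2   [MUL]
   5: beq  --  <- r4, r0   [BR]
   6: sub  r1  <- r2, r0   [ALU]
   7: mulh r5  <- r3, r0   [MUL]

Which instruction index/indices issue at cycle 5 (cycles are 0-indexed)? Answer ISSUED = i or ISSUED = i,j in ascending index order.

ISSUED = 5,6

c0: i0 ld.MEM  no-port MEM/MEM
c1: i1 ld.MEM  no-port MEM/MEM
c2: i2 ld.MEM  WAW r3
c3: i3 sub.ALU  WAW r3
c4: i4 mul.MUL  no-port MUL/BR
c5: i5&i6 beq.BR;sub.ALU  pair
c6: i7 mulh.MUL  tail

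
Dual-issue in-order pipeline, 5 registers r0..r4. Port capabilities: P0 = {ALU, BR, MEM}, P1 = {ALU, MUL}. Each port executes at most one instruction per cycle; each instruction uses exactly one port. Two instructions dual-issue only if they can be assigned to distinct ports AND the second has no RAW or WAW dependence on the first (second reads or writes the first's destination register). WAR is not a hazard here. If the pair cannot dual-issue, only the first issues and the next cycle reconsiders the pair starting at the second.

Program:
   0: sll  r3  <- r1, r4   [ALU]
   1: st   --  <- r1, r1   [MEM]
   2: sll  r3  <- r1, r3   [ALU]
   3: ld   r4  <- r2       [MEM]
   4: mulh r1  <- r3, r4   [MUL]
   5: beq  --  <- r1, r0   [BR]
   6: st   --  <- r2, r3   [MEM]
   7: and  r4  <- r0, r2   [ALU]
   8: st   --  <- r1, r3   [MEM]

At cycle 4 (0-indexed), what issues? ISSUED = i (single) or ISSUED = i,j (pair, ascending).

  cy0 -> i0/i1 (sll.ALU st.MEM) pair
  cy1 -> i2/i3 (sll.ALU ld.MEM) pair
  cy2 -> i4 (mulh.MUL) RAW r1
  cy3 -> i5 (beq.BR) no-port BR/MEM
  cy4 -> i6/i7 (st.MEM and.ALU) pair
  cy5 -> i8 (st.MEM) tail

ISSUED = 6,7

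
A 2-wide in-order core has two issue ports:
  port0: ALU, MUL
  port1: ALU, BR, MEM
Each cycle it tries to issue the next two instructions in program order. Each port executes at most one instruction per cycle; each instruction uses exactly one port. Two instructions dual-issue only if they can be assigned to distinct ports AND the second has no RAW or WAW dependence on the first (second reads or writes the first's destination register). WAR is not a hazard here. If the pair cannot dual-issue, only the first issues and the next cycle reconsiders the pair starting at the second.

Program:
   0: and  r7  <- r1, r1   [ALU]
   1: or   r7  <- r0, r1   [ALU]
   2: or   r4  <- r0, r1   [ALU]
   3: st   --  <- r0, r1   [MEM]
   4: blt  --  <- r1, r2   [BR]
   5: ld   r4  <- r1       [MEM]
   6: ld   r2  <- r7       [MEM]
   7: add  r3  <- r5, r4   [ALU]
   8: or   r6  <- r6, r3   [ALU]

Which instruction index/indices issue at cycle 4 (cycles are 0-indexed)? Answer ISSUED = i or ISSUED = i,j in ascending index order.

ISSUED = 5

t=0 i0:and.ALU ; WAW r7
t=1 i1+i2:or.ALU+or.ALU ; pair
t=2 i3:st.MEM ; no-port MEM/BR
t=3 i4:blt.BR ; no-port BR/MEM
t=4 i5:ld.MEM ; no-port MEM/MEM
t=5 i6+i7:ld.MEM+add.ALU ; pair
t=6 i8:or.ALU ; tail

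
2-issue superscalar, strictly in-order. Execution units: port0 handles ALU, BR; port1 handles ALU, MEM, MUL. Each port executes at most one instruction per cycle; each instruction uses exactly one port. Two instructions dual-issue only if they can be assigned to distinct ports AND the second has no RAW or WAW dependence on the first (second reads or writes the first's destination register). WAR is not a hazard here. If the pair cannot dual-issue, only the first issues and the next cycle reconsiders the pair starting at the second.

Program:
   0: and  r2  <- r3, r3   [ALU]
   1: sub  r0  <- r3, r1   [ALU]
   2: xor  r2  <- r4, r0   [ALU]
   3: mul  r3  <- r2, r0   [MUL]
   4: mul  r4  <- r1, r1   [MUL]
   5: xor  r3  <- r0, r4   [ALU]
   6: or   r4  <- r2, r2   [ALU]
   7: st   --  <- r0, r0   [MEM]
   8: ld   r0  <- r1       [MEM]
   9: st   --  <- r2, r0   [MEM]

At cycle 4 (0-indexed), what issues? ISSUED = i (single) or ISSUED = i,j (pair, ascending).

t=0 i0+i1:and.ALU+sub.ALU ; pair
t=1 i2:xor.ALU ; RAW r2
t=2 i3:mul.MUL ; no-port MUL/MUL
t=3 i4:mul.MUL ; RAW r4
t=4 i5+i6:xor.ALU+or.ALU ; pair
t=5 i7:st.MEM ; no-port MEM/MEM
t=6 i8:ld.MEM ; no-port MEM/MEM
t=7 i9:st.MEM ; tail

ISSUED = 5,6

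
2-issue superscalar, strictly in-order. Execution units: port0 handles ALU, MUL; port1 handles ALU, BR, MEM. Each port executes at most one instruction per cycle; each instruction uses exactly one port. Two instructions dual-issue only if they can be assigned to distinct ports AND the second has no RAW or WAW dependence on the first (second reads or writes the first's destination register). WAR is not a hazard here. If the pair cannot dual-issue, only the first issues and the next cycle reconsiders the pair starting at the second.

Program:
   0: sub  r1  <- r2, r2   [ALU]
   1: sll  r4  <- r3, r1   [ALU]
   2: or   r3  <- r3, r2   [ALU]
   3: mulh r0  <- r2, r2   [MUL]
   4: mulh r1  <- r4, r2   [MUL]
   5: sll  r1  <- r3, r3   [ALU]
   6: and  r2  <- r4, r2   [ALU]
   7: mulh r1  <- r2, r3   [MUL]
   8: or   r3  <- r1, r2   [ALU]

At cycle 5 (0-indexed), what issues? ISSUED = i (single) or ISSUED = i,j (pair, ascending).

c0: i0 sub  RAW r1
c1: i1,i2 sll;or  2-wide
c2: i3 mulh  no-port MUL/MUL
c3: i4 mulh  WAW r1
c4: i5,i6 sll;and  2-wide
c5: i7 mulh  RAW r1
c6: i8 or  tail

ISSUED = 7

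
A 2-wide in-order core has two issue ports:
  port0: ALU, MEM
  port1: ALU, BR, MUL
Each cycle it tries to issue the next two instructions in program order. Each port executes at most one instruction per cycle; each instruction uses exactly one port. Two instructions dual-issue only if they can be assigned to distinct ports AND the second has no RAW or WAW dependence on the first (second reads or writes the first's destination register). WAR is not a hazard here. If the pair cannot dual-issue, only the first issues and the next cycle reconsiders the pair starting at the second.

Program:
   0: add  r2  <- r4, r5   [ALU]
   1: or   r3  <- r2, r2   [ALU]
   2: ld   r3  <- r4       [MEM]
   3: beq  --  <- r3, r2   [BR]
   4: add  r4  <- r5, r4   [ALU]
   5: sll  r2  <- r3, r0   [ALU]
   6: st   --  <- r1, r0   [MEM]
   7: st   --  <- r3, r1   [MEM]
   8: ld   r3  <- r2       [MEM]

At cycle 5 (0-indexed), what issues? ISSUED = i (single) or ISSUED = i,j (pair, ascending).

0. add.ALU @i0  | RAW r2
1. or.ALU @i1  | WAW r3
2. ld.MEM @i2  | RAW r3
3. beq.BR/add.ALU @i3&i4  | pair
4. sll.ALU/st.MEM @i5&i6  | pair
5. st.MEM @i7  | no-port MEM/MEM
6. ld.MEM @i8  | tail

ISSUED = 7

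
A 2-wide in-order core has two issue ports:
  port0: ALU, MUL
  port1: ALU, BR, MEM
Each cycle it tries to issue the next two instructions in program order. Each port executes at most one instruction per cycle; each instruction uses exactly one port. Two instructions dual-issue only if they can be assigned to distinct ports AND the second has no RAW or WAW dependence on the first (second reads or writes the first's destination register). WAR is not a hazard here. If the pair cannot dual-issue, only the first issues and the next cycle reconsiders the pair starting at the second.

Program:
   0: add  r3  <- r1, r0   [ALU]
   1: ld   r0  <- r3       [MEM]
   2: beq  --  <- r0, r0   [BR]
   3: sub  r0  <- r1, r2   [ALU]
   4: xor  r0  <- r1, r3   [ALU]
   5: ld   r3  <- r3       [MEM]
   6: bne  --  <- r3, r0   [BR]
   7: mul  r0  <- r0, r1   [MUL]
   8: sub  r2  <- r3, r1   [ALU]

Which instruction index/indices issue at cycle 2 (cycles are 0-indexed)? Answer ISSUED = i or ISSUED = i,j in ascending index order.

#0 head=0: add i0 RAW r3
#1 head=1: ld i1 no-port MEM/BR
#2 head=2: beq sub i2&i3 pair
#3 head=4: xor ld i4&i5 pair
#4 head=6: bne mul i6&i7 pair
#5 head=8: sub i8 tail

ISSUED = 2,3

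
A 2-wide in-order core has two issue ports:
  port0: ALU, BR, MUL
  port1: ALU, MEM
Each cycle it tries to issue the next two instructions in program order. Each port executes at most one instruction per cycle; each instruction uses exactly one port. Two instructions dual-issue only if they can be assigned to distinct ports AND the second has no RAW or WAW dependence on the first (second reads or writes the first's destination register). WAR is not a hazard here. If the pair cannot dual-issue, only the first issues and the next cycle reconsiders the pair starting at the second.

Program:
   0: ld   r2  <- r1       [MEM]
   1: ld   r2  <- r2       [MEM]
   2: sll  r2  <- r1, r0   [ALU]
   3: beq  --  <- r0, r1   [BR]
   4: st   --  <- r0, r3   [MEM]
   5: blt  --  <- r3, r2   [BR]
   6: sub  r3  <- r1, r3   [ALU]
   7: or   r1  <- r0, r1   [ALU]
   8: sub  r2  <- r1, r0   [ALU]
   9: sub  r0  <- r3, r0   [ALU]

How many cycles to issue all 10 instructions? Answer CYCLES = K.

CYCLES = 6

t=0 i0:ld.MEM ; no-port MEM/MEM
t=1 i1:ld.MEM ; WAW r2
t=2 i2/i3:sll.ALU+beq.BR ; dual
t=3 i4/i5:st.MEM+blt.BR ; dual
t=4 i6/i7:sub.ALU+or.ALU ; dual
t=5 i8/i9:sub.ALU+sub.ALU ; dual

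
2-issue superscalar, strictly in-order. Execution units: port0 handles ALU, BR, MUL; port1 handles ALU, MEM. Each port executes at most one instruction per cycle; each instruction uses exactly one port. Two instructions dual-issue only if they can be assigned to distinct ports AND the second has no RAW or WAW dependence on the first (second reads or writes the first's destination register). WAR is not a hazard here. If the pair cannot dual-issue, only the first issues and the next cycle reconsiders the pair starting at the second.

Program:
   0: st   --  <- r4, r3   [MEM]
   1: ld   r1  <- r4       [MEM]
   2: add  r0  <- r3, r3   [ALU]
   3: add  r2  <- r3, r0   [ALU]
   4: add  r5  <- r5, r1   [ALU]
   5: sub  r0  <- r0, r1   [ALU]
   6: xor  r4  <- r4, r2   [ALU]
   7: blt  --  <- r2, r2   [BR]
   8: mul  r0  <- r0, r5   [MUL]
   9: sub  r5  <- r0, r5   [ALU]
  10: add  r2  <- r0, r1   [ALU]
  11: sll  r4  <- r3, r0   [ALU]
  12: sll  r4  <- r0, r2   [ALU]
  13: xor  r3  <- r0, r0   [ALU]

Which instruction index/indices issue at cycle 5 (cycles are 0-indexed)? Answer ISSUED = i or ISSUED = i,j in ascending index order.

t=0 i0:st ; no-port MEM/MEM
t=1 i1,i2:ld add ; dual
t=2 i3,i4:add add ; dual
t=3 i5,i6:sub xor ; dual
t=4 i7:blt ; no-port BR/MUL
t=5 i8:mul ; RAW r0
t=6 i9,i10:sub add ; dual
t=7 i11:sll ; WAW r4
t=8 i12,i13:sll xor ; dual

ISSUED = 8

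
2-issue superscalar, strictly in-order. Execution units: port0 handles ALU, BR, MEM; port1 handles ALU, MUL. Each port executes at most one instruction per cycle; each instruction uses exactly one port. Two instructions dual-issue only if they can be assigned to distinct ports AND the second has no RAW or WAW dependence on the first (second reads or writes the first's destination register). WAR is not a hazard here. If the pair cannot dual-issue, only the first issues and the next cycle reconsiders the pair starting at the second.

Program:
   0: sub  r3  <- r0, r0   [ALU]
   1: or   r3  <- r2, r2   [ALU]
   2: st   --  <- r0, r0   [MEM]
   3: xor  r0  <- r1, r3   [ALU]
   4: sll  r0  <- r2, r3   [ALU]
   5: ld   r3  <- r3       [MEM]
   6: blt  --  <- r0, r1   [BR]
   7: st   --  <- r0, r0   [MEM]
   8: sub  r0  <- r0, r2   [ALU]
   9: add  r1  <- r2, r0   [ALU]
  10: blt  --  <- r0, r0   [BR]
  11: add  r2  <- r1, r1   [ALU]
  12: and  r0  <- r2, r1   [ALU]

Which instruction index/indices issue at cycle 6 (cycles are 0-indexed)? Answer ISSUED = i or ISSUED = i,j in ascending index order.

ISSUED = 9,10

  cy0 -> i0 (sub) WAW r3
  cy1 -> i1&i2 (or/st) pair
  cy2 -> i3 (xor) WAW r0
  cy3 -> i4&i5 (sll/ld) pair
  cy4 -> i6 (blt) no-port BR/MEM
  cy5 -> i7&i8 (st/sub) pair
  cy6 -> i9&i10 (add/blt) pair
  cy7 -> i11 (add) RAW r2
  cy8 -> i12 (and) tail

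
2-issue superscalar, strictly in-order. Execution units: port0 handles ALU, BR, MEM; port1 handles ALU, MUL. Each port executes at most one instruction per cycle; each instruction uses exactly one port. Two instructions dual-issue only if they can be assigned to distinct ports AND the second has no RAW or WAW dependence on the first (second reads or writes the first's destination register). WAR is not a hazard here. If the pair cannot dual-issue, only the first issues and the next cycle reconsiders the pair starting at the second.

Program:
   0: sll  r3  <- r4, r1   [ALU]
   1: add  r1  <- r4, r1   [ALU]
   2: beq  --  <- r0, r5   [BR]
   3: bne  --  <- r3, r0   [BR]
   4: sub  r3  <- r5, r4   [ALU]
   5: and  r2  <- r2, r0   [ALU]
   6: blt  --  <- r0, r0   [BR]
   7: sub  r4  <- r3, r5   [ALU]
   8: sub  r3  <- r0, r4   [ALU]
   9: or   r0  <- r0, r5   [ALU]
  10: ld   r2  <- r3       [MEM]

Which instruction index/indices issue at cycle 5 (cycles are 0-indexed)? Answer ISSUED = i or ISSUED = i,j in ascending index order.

  cy0 -> i0,i1 (sll.ALU;add.ALU) dual
  cy1 -> i2 (beq.BR) no-port BR/BR
  cy2 -> i3,i4 (bne.BR;sub.ALU) dual
  cy3 -> i5,i6 (and.ALU;blt.BR) dual
  cy4 -> i7 (sub.ALU) RAW r4
  cy5 -> i8,i9 (sub.ALU;or.ALU) dual
  cy6 -> i10 (ld.MEM) tail

ISSUED = 8,9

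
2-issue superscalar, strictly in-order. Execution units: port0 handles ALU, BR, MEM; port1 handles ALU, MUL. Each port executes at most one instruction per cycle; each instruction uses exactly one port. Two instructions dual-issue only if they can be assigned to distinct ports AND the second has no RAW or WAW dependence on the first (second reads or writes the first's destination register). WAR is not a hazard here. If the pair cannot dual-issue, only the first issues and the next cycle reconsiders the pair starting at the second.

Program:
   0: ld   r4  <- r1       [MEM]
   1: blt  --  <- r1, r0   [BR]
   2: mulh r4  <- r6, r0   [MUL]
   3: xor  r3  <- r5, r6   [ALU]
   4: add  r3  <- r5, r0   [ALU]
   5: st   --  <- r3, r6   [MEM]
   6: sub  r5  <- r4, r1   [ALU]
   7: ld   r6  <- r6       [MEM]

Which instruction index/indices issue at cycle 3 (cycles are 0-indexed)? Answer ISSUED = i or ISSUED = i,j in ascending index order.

ISSUED = 4

0. ld @i0  | no-port MEM/BR
1. blt/mulh @i1&i2  | dual
2. xor @i3  | WAW r3
3. add @i4  | RAW r3
4. st/sub @i5&i6  | dual
5. ld @i7  | tail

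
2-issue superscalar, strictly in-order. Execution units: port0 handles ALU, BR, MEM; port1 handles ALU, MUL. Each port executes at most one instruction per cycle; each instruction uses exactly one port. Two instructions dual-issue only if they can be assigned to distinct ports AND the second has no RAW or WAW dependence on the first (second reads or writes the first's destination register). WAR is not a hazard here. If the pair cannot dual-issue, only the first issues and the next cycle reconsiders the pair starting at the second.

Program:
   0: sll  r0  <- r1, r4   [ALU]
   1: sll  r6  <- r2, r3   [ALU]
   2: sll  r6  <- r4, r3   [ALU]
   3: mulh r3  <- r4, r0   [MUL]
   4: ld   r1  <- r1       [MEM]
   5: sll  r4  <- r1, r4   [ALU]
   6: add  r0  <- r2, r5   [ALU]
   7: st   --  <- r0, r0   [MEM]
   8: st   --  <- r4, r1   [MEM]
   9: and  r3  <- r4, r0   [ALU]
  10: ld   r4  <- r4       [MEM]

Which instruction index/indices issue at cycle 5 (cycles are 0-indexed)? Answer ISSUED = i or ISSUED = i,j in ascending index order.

ISSUED = 8,9

t=0 i0+i1:sll.ALU sll.ALU ; dual
t=1 i2+i3:sll.ALU mulh.MUL ; dual
t=2 i4:ld.MEM ; RAW r1
t=3 i5+i6:sll.ALU add.ALU ; dual
t=4 i7:st.MEM ; no-port MEM/MEM
t=5 i8+i9:st.MEM and.ALU ; dual
t=6 i10:ld.MEM ; tail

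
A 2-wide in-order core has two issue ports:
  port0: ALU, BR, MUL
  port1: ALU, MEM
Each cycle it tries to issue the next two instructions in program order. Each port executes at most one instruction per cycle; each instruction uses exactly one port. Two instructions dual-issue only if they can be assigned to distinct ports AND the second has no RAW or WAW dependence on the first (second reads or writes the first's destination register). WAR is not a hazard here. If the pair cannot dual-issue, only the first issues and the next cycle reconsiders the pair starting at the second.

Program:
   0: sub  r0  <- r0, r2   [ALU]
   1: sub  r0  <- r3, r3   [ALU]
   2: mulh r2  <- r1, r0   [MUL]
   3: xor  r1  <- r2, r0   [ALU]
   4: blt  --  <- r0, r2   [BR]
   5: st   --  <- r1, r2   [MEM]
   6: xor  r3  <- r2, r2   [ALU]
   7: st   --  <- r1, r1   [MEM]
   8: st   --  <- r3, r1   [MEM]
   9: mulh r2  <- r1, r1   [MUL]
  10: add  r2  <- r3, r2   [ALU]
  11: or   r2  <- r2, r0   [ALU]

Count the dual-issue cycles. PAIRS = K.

PAIRS = 3

  cy0 -> i0 (sub.ALU) WAW r0
  cy1 -> i1 (sub.ALU) RAW r0
  cy2 -> i2 (mulh.MUL) RAW r2
  cy3 -> i3/i4 (xor.ALU/blt.BR) dual
  cy4 -> i5/i6 (st.MEM/xor.ALU) dual
  cy5 -> i7 (st.MEM) no-port MEM/MEM
  cy6 -> i8/i9 (st.MEM/mulh.MUL) dual
  cy7 -> i10 (add.ALU) RAW+WAW r2
  cy8 -> i11 (or.ALU) tail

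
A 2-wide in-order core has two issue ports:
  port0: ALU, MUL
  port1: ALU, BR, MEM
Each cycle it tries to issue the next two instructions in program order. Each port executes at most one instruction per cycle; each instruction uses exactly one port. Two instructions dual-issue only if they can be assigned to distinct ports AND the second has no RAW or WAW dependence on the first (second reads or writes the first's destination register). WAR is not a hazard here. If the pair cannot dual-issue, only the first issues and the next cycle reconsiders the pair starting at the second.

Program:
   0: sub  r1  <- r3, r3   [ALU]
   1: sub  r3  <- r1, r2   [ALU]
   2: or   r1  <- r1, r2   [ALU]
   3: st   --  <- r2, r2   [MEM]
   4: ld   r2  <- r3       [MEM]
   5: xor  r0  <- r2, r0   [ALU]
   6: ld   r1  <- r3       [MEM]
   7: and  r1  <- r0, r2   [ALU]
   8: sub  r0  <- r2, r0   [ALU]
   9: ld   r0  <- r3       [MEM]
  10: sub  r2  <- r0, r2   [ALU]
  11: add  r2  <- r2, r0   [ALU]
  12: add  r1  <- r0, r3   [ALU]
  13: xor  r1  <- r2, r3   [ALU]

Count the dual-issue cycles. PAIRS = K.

PAIRS = 4

0. sub.ALU @i0  | RAW r1
1. sub.ALU or.ALU @i1,i2  | dual
2. st.MEM @i3  | no-port MEM/MEM
3. ld.MEM @i4  | RAW r2
4. xor.ALU ld.MEM @i5,i6  | dual
5. and.ALU sub.ALU @i7,i8  | dual
6. ld.MEM @i9  | RAW r0
7. sub.ALU @i10  | RAW+WAW r2
8. add.ALU add.ALU @i11,i12  | dual
9. xor.ALU @i13  | tail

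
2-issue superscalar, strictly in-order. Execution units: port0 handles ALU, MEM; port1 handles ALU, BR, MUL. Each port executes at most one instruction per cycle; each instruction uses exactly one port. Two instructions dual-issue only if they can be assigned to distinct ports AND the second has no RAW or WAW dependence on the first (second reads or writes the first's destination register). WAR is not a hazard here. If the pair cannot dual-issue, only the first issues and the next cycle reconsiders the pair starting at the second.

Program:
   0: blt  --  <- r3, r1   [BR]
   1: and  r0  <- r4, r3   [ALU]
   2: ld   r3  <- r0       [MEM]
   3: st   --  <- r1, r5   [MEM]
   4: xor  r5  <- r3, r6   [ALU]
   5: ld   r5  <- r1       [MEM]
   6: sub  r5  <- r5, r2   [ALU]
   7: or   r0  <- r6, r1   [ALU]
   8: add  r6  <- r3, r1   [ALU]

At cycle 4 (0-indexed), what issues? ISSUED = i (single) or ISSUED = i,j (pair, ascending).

#0 head=0: blt.BR/and.ALU i0,i1 dual
#1 head=2: ld.MEM i2 no-port MEM/MEM
#2 head=3: st.MEM/xor.ALU i3,i4 dual
#3 head=5: ld.MEM i5 RAW+WAW r5
#4 head=6: sub.ALU/or.ALU i6,i7 dual
#5 head=8: add.ALU i8 tail

ISSUED = 6,7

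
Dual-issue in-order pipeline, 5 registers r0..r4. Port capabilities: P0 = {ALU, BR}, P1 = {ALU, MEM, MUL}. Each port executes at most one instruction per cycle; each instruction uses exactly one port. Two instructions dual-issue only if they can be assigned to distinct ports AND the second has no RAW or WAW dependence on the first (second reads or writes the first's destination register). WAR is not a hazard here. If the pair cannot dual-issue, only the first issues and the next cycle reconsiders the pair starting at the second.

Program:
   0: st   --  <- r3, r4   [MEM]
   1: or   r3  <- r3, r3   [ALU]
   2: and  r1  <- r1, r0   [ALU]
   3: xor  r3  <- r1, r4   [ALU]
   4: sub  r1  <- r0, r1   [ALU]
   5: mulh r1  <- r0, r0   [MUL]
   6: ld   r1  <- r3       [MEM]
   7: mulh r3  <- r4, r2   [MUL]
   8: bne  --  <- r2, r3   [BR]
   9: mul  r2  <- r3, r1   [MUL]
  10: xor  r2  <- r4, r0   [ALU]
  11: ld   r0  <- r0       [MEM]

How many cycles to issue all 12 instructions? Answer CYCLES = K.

CYCLES = 8

  cy0 -> i0,i1 (st+or) pair
  cy1 -> i2 (and) RAW r1
  cy2 -> i3,i4 (xor+sub) pair
  cy3 -> i5 (mulh) no-port MUL/MEM
  cy4 -> i6 (ld) no-port MEM/MUL
  cy5 -> i7 (mulh) RAW r3
  cy6 -> i8,i9 (bne+mul) pair
  cy7 -> i10,i11 (xor+ld) pair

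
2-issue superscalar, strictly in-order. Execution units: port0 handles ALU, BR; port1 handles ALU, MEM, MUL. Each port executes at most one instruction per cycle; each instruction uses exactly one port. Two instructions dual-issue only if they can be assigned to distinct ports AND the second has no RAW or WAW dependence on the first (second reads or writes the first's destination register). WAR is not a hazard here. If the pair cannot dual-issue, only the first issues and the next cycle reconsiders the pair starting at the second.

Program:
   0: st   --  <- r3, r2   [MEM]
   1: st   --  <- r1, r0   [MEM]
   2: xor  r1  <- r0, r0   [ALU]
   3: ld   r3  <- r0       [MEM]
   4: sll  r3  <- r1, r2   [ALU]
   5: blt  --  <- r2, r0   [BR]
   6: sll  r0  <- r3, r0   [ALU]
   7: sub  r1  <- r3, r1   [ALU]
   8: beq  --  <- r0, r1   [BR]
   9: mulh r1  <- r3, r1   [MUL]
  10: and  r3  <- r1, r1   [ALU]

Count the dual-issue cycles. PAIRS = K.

c0: i0 st.MEM  no-port MEM/MEM
c1: i1,i2 st.MEM xor.ALU  pair
c2: i3 ld.MEM  WAW r3
c3: i4,i5 sll.ALU blt.BR  pair
c4: i6,i7 sll.ALU sub.ALU  pair
c5: i8,i9 beq.BR mulh.MUL  pair
c6: i10 and.ALU  tail

PAIRS = 4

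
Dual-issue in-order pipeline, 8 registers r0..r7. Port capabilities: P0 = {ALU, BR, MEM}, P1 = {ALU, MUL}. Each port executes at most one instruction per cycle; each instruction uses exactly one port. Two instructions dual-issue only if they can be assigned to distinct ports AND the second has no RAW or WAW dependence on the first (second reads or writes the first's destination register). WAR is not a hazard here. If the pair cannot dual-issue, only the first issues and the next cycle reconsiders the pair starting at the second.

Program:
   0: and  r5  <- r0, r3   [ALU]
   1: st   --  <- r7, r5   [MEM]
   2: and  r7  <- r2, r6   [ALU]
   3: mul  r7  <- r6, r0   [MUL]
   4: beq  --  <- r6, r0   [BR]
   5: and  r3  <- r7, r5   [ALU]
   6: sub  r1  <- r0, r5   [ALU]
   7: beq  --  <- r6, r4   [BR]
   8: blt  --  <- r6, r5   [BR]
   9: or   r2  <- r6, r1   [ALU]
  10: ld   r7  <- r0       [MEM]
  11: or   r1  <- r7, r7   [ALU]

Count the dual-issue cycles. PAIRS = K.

PAIRS = 4

[0] i0  and  -- RAW r5
[1] i1,i2  st;and  -- 2-wide
[2] i3,i4  mul;beq  -- 2-wide
[3] i5,i6  and;sub  -- 2-wide
[4] i7  beq  -- no-port BR/BR
[5] i8,i9  blt;or  -- 2-wide
[6] i10  ld  -- RAW r7
[7] i11  or  -- tail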